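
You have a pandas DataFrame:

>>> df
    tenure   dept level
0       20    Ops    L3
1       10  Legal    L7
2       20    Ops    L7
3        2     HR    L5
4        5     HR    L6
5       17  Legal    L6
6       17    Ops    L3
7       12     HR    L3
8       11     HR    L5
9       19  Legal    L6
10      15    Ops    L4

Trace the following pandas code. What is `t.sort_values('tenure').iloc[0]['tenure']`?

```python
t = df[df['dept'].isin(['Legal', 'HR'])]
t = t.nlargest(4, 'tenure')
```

11

filter rows where dept in ['Legal', 'HR']:
   tenure   dept level
1      10  Legal    L7
3       2     HR    L5
4       5     HR    L6
5      17  Legal    L6
7      12     HR    L3
8      11     HR    L5
9      19  Legal    L6
take 4 rows with largest tenure:
   tenure   dept level
9      19  Legal    L6
5      17  Legal    L6
7      12     HR    L3
8      11     HR    L5
sort by tenure:
   tenure   dept level
8      11     HR    L5
7      12     HR    L3
5      17  Legal    L6
9      19  Legal    L6
Finally, value at position 0, column 'tenure' = 11.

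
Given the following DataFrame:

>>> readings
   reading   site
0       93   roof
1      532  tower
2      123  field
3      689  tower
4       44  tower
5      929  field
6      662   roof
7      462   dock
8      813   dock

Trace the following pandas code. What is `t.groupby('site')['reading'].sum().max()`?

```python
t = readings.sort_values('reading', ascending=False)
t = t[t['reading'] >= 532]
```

sort by reading descending:
   reading   site
5      929  field
8      813   dock
3      689  tower
6      662   roof
1      532  tower
7      462   dock
2      123  field
0       93   roof
4       44  tower
filter rows where reading >= 532:
   reading   site
5      929  field
8      813   dock
3      689  tower
6      662   roof
1      532  tower
group by site, sum of reading:
site
dock      813
field     929
roof      662
tower    1221
Name: reading, dtype: int64
Finally, max of the resulting series = 1221.

1221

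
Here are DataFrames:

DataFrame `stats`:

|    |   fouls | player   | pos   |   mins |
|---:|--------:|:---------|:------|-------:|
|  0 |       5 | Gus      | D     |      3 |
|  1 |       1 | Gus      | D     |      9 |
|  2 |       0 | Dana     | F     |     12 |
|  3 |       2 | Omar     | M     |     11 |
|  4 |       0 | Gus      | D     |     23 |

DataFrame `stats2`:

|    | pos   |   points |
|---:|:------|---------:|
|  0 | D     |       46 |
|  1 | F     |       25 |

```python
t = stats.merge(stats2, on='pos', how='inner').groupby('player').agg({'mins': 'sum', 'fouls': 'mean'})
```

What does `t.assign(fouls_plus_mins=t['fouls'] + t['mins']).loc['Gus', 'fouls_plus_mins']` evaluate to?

merge on 'pos' (how='inner') → 4 rows:
   fouls player pos  mins  points
0      5    Gus   D     3      46
1      1    Gus   D     9      46
2      0   Dana   F    12      25
3      0    Gus   D    23      46
group by player: sum(mins), mean(fouls):
        mins  fouls
player             
Dana      12    0.0
Gus       35    2.0
add column fouls_plus_mins = t['fouls'] + t['mins']:
        mins  fouls  fouls_plus_mins
player                              
Dana      12    0.0             12.0
Gus       35    2.0             37.0

37.0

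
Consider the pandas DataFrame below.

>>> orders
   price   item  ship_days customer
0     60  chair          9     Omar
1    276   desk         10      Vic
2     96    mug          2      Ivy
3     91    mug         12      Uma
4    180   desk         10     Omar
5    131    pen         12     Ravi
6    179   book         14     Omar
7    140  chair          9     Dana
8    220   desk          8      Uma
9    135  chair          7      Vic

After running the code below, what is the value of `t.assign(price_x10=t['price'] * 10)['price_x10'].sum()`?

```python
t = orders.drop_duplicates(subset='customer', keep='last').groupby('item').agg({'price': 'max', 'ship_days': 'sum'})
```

7660

drop duplicate customer (keep=last):
   price   item  ship_days customer
2     96    mug          2      Ivy
5    131    pen         12     Ravi
6    179   book         14     Omar
7    140  chair          9     Dana
8    220   desk          8      Uma
9    135  chair          7      Vic
group by item: max(price), sum(ship_days):
       price  ship_days
item                   
book     179         14
chair    140         16
desk     220          8
mug       96          2
pen      131         12
add column price_x10 = t['price'] * 10:
       price  ship_days  price_x10
item                              
book     179         14       1790
chair    140         16       1400
desk     220          8       2200
mug       96          2        960
pen      131         12       1310
So sum() = 7660.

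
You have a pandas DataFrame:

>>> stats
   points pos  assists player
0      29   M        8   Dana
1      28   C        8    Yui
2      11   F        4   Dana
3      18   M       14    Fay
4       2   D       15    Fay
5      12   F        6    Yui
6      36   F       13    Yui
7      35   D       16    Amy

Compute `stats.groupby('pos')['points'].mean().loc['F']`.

group by pos, mean of points:
pos
C    28.000000
D    18.500000
F    19.666667
M    23.500000
Name: points, dtype: float64

19.6666666667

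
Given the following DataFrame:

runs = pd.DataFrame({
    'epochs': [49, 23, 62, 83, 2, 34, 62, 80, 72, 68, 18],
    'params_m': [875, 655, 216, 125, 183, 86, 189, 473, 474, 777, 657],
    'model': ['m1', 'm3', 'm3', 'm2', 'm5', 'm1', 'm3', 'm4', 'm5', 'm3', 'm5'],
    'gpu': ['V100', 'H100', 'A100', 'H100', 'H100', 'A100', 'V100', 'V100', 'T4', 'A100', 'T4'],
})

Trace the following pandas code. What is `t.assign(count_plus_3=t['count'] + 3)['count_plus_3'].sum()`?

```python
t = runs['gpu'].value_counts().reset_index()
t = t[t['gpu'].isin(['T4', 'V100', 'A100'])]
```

value_counts of gpu:
gpu
V100    3
H100    3
A100    3
T4      2
Name: count, dtype: int64
reset_index():
    gpu  count
0  V100      3
1  H100      3
2  A100      3
3    T4      2
filter rows where gpu in ['T4', 'V100', 'A100']:
    gpu  count
0  V100      3
2  A100      3
3    T4      2
add column count_plus_3 = t['count'] + 3:
    gpu  count  count_plus_3
0  V100      3             6
2  A100      3             6
3    T4      2             5
The sum of column 'count_plus_3' is 17.

17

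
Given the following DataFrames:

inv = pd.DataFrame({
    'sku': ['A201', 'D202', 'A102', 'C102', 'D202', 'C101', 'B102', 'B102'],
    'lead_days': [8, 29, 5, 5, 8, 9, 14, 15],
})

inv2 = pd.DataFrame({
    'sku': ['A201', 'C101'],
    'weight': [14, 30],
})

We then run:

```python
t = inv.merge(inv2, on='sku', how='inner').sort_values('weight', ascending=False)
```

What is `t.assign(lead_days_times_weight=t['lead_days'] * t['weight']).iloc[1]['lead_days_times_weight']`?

112

merge on 'sku' (how='inner') → 2 rows:
    sku  lead_days  weight
0  A201          8      14
1  C101          9      30
sort by weight descending:
    sku  lead_days  weight
1  C101          9      30
0  A201          8      14
add column lead_days_times_weight = t['lead_days'] * t['weight']:
    sku  lead_days  weight  lead_days_times_weight
1  C101          9      30                     270
0  A201          8      14                     112
Taking the value at position 1, column 'lead_days_times_weight' gives 112.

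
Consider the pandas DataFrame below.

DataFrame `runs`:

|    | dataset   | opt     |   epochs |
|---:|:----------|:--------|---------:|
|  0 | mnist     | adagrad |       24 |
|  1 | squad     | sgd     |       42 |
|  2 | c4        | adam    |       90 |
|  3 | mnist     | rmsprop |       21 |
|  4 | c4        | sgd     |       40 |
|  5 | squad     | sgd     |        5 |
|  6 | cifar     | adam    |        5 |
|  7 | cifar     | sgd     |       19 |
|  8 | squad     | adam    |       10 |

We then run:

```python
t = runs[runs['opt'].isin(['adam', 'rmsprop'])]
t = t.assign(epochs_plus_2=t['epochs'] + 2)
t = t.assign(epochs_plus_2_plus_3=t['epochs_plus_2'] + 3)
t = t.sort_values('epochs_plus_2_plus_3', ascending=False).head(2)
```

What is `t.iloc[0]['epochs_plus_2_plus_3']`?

95

filter rows where opt in ['adam', 'rmsprop']:
  dataset      opt  epochs
2      c4     adam      90
3   mnist  rmsprop      21
6   cifar     adam       5
8   squad     adam      10
add column epochs_plus_2 = t['epochs'] + 2:
  dataset      opt  epochs  epochs_plus_2
2      c4     adam      90             92
3   mnist  rmsprop      21             23
6   cifar     adam       5              7
8   squad     adam      10             12
add column epochs_plus_2_plus_3 = t['epochs_plus_2'] + 3:
  dataset      opt  epochs  epochs_plus_2  epochs_plus_2_plus_3
2      c4     adam      90             92                    95
3   mnist  rmsprop      21             23                    26
6   cifar     adam       5              7                    10
8   squad     adam      10             12                    15
sort by epochs_plus_2_plus_3 descending:
  dataset      opt  epochs  epochs_plus_2  epochs_plus_2_plus_3
2      c4     adam      90             92                    95
3   mnist  rmsprop      21             23                    26
8   squad     adam      10             12                    15
6   cifar     adam       5              7                    10
take first 2 rows:
  dataset      opt  epochs  epochs_plus_2  epochs_plus_2_plus_3
2      c4     adam      90             92                    95
3   mnist  rmsprop      21             23                    26
Then the value at position 0, column 'epochs_plus_2_plus_3': 95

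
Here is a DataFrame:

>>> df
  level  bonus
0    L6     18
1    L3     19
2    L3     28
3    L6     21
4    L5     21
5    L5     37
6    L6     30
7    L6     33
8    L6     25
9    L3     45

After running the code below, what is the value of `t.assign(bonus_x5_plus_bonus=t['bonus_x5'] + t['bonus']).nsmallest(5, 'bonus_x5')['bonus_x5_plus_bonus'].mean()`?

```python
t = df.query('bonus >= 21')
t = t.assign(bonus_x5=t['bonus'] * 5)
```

150.0

filter rows where bonus >= 21:
  level  bonus
2    L3     28
3    L6     21
4    L5     21
5    L5     37
6    L6     30
7    L6     33
8    L6     25
9    L3     45
add column bonus_x5 = t['bonus'] * 5:
  level  bonus  bonus_x5
2    L3     28       140
3    L6     21       105
4    L5     21       105
5    L5     37       185
6    L6     30       150
7    L6     33       165
8    L6     25       125
9    L3     45       225
add column bonus_x5_plus_bonus = t['bonus_x5'] + t['bonus']:
  level  bonus  bonus_x5  bonus_x5_plus_bonus
2    L3     28       140                  168
3    L6     21       105                  126
4    L5     21       105                  126
5    L5     37       185                  222
6    L6     30       150                  180
7    L6     33       165                  198
8    L6     25       125                  150
9    L3     45       225                  270
take 5 rows with smallest bonus_x5:
  level  bonus  bonus_x5  bonus_x5_plus_bonus
3    L6     21       105                  126
4    L5     21       105                  126
8    L6     25       125                  150
2    L3     28       140                  168
6    L6     30       150                  180
Reading off the mean of column 'bonus_x5_plus_bonus', we get 150.0.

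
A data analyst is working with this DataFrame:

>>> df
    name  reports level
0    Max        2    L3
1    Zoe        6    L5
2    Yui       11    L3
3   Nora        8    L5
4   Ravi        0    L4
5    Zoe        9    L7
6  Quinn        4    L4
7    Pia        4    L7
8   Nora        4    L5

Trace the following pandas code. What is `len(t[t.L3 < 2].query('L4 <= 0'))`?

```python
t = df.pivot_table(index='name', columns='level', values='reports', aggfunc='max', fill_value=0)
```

pivot: rows=name, cols=level, max(reports):
level  L3  L4  L5  L7
name                 
Max     2   0   0   0
Nora    0   0   8   0
Pia     0   0   0   4
Quinn   0   4   0   0
Ravi    0   0   0   0
Yui    11   0   0   0
Zoe     0   0   6   9
filter rows where L3 < 2:
level  L3  L4  L5  L7
name                 
Nora    0   0   8   0
Pia     0   0   0   4
Quinn   0   4   0   0
Ravi    0   0   0   0
Zoe     0   0   6   9
filter rows where L4 <= 0:
level  L3  L4  L5  L7
name                 
Nora    0   0   8   0
Pia     0   0   0   4
Ravi    0   0   0   0
Zoe     0   0   6   9

4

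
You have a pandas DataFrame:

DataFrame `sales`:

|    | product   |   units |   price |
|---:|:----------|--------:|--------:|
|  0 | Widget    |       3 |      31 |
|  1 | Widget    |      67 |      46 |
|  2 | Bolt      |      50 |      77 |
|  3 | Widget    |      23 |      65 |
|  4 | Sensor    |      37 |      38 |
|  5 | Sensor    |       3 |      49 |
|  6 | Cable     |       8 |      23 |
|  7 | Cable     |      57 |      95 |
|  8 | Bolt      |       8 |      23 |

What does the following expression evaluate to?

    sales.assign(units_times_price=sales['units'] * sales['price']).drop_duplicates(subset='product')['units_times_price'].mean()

1383.25

add column units_times_price = sales['units'] * sales['price']:
  product  units  price  units_times_price
0  Widget      3     31                 93
1  Widget     67     46               3082
2    Bolt     50     77               3850
3  Widget     23     65               1495
4  Sensor     37     38               1406
5  Sensor      3     49                147
6   Cable      8     23                184
7   Cable     57     95               5415
8    Bolt      8     23                184
drop duplicate product (keep=first):
  product  units  price  units_times_price
0  Widget      3     31                 93
2    Bolt     50     77               3850
4  Sensor     37     38               1406
6   Cable      8     23                184
Finally, mean of column 'units_times_price' = 1383.25.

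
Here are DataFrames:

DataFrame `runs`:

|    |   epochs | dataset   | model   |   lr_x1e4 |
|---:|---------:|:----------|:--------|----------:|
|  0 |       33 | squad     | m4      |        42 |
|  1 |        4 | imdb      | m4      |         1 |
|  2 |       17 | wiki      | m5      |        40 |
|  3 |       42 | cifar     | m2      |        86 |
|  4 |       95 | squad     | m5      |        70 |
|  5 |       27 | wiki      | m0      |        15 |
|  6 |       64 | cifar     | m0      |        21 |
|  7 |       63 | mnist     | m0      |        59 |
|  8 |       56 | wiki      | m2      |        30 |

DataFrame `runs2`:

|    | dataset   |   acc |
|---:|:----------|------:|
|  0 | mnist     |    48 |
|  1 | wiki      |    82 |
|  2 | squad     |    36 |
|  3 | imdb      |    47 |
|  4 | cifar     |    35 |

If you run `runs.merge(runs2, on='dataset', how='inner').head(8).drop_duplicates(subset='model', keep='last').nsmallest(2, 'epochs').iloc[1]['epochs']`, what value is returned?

merge on 'dataset' (how='inner') → 9 rows:
   epochs dataset model  lr_x1e4  acc
0      33   squad    m4       42   36
1       4    imdb    m4        1   47
2      17    wiki    m5       40   82
3      42   cifar    m2       86   35
4      95   squad    m5       70   36
5      27    wiki    m0       15   82
6      64   cifar    m0       21   35
7      63   mnist    m0       59   48
8      56    wiki    m2       30   82
take first 8 rows:
   epochs dataset model  lr_x1e4  acc
0      33   squad    m4       42   36
1       4    imdb    m4        1   47
2      17    wiki    m5       40   82
3      42   cifar    m2       86   35
4      95   squad    m5       70   36
5      27    wiki    m0       15   82
6      64   cifar    m0       21   35
7      63   mnist    m0       59   48
drop duplicate model (keep=last):
   epochs dataset model  lr_x1e4  acc
1       4    imdb    m4        1   47
3      42   cifar    m2       86   35
4      95   squad    m5       70   36
7      63   mnist    m0       59   48
take 2 rows with smallest epochs:
   epochs dataset model  lr_x1e4  acc
1       4    imdb    m4        1   47
3      42   cifar    m2       86   35
So iloc[1]['epochs'] = 42.

42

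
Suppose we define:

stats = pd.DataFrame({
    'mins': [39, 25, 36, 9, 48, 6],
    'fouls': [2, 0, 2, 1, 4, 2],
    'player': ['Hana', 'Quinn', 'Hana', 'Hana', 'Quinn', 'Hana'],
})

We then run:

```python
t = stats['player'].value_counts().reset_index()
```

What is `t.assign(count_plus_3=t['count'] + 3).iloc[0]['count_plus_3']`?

7

value_counts of player:
player
Hana     4
Quinn    2
Name: count, dtype: int64
reset_index():
  player  count
0   Hana      4
1  Quinn      2
add column count_plus_3 = t['count'] + 3:
  player  count  count_plus_3
0   Hana      4             7
1  Quinn      2             5
value at position 0, column 'count_plus_3' → 7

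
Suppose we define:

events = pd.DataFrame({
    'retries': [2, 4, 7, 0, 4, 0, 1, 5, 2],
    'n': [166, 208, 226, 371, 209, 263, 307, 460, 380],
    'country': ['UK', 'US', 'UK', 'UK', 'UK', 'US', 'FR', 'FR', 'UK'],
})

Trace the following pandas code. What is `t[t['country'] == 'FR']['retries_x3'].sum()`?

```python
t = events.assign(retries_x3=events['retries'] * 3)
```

add column retries_x3 = events['retries'] * 3:
   retries    n country  retries_x3
0        2  166      UK           6
1        4  208      US          12
2        7  226      UK          21
3        0  371      UK           0
4        4  209      UK          12
5        0  263      US           0
6        1  307      FR           3
7        5  460      FR          15
8        2  380      UK           6
filter rows where country == 'FR':
   retries    n country  retries_x3
6        1  307      FR           3
7        5  460      FR          15
The sum of column 'retries_x3' is 18.

18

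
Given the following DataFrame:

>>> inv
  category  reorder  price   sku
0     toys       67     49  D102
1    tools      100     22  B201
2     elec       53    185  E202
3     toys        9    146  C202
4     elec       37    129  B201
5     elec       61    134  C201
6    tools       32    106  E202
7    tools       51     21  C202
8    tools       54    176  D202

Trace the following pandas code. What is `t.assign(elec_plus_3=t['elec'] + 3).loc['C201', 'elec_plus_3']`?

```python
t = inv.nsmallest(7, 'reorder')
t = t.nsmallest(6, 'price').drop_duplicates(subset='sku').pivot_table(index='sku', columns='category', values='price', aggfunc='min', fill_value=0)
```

137

take 7 rows with smallest reorder:
  category  reorder  price   sku
3     toys        9    146  C202
6    tools       32    106  E202
4     elec       37    129  B201
7    tools       51     21  C202
2     elec       53    185  E202
8    tools       54    176  D202
5     elec       61    134  C201
take 6 rows with smallest price:
  category  reorder  price   sku
7    tools       51     21  C202
6    tools       32    106  E202
4     elec       37    129  B201
5     elec       61    134  C201
3     toys        9    146  C202
8    tools       54    176  D202
drop duplicate sku (keep=first):
  category  reorder  price   sku
7    tools       51     21  C202
6    tools       32    106  E202
4     elec       37    129  B201
5     elec       61    134  C201
8    tools       54    176  D202
pivot: rows=sku, cols=category, min(price):
category  elec  tools
sku                  
B201       129      0
C201       134      0
C202         0     21
D202         0    176
E202         0    106
add column elec_plus_3 = t['elec'] + 3:
category  elec  tools  elec_plus_3
sku                               
B201       129      0          132
C201       134      0          137
C202         0     21            3
D202         0    176            3
E202         0    106            3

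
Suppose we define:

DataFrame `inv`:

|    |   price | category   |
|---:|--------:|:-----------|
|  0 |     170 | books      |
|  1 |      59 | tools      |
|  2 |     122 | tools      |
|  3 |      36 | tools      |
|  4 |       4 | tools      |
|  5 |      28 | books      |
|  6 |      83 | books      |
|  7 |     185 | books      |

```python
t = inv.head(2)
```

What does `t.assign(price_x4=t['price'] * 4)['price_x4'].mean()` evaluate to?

458.0

take first 2 rows:
   price category
0    170    books
1     59    tools
add column price_x4 = t['price'] * 4:
   price category  price_x4
0    170    books       680
1     59    tools       236
Finally, mean of column 'price_x4' = 458.0.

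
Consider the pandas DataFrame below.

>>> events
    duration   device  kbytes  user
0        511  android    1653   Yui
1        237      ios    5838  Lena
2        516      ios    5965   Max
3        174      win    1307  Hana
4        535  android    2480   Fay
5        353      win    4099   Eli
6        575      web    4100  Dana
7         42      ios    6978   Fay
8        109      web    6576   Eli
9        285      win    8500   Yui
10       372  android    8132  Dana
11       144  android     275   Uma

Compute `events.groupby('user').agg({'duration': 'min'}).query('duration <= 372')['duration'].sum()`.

group by user, min of duration:
      duration
user          
Dana       372
Eli        109
Fay         42
Hana       174
Lena       237
Max        516
Uma        144
Yui        285
filter rows where duration <= 372:
      duration
user          
Dana       372
Eli        109
Fay         42
Hana       174
Lena       237
Uma        144
Yui        285
So sum() = 1363.

1363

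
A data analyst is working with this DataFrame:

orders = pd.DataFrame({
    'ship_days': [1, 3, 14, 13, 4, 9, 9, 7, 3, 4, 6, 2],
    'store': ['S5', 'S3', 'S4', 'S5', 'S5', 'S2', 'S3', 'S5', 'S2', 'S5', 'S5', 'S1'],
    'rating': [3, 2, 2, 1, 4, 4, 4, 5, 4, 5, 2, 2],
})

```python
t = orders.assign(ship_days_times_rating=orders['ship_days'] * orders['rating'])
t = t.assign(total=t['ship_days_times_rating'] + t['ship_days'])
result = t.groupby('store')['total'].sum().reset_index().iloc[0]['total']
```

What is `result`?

add column ship_days_times_rating = orders['ship_days'] * orders['rating']:
    ship_days store  rating  ship_days_times_rating
0           1    S5       3                       3
1           3    S3       2                       6
2          14    S4       2                      28
3          13    S5       1                      13
4           4    S5       4                      16
5           9    S2       4                      36
6           9    S3       4                      36
7           7    S5       5                      35
8           3    S2       4                      12
9           4    S5       5                      20
10          6    S5       2                      12
11          2    S1       2                       4
add column total = t['ship_days_times_rating'] + t['ship_days']:
    ship_days store  rating  ship_days_times_rating  total
0           1    S5       3                       3      4
1           3    S3       2                       6      9
2          14    S4       2                      28     42
3          13    S5       1                      13     26
4           4    S5       4                      16     20
5           9    S2       4                      36     45
6           9    S3       4                      36     45
7           7    S5       5                      35     42
8           3    S2       4                      12     15
9           4    S5       5                      20     24
10          6    S5       2                      12     18
11          2    S1       2                       4      6
group by store, sum of total:
store
S1      6
S2     60
S3     54
S4     42
S5    134
Name: total, dtype: int64
reset_index():
  store  total
0    S1      6
1    S2     60
2    S3     54
3    S4     42
4    S5    134
Taking the value at position 0, column 'total' gives 6.

6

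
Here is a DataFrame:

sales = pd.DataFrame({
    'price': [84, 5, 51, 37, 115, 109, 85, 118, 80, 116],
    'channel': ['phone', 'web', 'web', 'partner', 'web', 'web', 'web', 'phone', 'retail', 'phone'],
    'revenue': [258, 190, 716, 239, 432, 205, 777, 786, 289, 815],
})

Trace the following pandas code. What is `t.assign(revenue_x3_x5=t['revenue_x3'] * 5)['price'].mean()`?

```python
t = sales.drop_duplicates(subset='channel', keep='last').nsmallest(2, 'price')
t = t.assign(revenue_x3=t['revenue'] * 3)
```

drop duplicate channel (keep=last):
   price  channel  revenue
3     37  partner      239
6     85      web      777
8     80   retail      289
9    116    phone      815
take 2 rows with smallest price:
   price  channel  revenue
3     37  partner      239
8     80   retail      289
add column revenue_x3 = t['revenue'] * 3:
   price  channel  revenue  revenue_x3
3     37  partner      239         717
8     80   retail      289         867
add column revenue_x3_x5 = t['revenue_x3'] * 5:
   price  channel  revenue  revenue_x3  revenue_x3_x5
3     37  partner      239         717           3585
8     80   retail      289         867           4335
Then the mean of column 'price': 58.5

58.5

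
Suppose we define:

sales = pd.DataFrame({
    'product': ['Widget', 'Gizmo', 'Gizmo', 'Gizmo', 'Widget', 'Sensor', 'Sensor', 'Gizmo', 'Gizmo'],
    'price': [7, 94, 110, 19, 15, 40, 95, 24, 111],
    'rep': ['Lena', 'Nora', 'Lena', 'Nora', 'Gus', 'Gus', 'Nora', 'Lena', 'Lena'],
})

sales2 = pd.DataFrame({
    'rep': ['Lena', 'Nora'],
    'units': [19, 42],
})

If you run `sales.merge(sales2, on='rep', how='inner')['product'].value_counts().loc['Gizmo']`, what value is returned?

5

merge on 'rep' (how='inner') → 7 rows:
  product  price   rep  units
0  Widget      7  Lena     19
1   Gizmo     94  Nora     42
2   Gizmo    110  Lena     19
3   Gizmo     19  Nora     42
4  Sensor     95  Nora     42
5   Gizmo     24  Lena     19
6   Gizmo    111  Lena     19
value_counts of product:
product
Gizmo     5
Widget    1
Sensor    1
Name: count, dtype: int64
Then the value at index 'Gizmo': 5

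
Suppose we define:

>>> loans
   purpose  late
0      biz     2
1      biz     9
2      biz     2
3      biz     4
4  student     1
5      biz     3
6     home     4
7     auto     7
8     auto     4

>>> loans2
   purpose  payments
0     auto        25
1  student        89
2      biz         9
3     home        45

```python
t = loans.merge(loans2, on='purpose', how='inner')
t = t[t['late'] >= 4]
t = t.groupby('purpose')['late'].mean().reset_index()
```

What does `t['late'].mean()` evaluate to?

5.33333333333

merge on 'purpose' (how='inner') → 9 rows:
   purpose  late  payments
0      biz     2         9
1      biz     9         9
2      biz     2         9
3      biz     4         9
4  student     1        89
5      biz     3         9
6     home     4        45
7     auto     7        25
8     auto     4        25
filter rows where late >= 4:
  purpose  late  payments
1     biz     9         9
3     biz     4         9
6    home     4        45
7    auto     7        25
8    auto     4        25
group by purpose, mean of late:
purpose
auto    5.5
biz     6.5
home    4.0
Name: late, dtype: float64
reset_index():
  purpose  late
0    auto   5.5
1     biz   6.5
2    home   4.0
Finally, mean of column 'late' = 5.33333333333.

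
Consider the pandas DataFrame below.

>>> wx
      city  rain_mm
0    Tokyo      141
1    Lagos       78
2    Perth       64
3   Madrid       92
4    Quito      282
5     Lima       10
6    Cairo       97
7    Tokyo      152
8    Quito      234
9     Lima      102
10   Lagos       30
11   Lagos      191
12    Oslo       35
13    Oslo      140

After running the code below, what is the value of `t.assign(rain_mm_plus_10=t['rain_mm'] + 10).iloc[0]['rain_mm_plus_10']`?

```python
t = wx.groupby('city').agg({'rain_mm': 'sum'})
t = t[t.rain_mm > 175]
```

group by city, sum of rain_mm:
        rain_mm
city           
Cairo        97
Lagos       299
Lima        112
Madrid       92
Oslo        175
Perth        64
Quito       516
Tokyo       293
filter rows where rain_mm > 175:
       rain_mm
city          
Lagos      299
Quito      516
Tokyo      293
add column rain_mm_plus_10 = t['rain_mm'] + 10:
       rain_mm  rain_mm_plus_10
city                           
Lagos      299              309
Quito      516              526
Tokyo      293              303
Reading off the value at position 0, column 'rain_mm_plus_10', we get 309.

309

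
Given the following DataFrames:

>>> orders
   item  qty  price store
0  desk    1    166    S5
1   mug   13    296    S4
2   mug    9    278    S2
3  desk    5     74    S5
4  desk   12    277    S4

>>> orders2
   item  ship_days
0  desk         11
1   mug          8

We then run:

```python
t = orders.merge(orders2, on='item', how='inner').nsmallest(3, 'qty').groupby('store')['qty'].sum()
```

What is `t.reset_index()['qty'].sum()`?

15

merge on 'item' (how='inner') → 5 rows:
   item  qty  price store  ship_days
0  desk    1    166    S5         11
1   mug   13    296    S4          8
2   mug    9    278    S2          8
3  desk    5     74    S5         11
4  desk   12    277    S4         11
take 3 rows with smallest qty:
   item  qty  price store  ship_days
0  desk    1    166    S5         11
3  desk    5     74    S5         11
2   mug    9    278    S2          8
group by store, sum of qty:
store
S2    9
S5    6
Name: qty, dtype: int64
reset_index():
  store  qty
0    S2    9
1    S5    6
Taking the sum of column 'qty' gives 15.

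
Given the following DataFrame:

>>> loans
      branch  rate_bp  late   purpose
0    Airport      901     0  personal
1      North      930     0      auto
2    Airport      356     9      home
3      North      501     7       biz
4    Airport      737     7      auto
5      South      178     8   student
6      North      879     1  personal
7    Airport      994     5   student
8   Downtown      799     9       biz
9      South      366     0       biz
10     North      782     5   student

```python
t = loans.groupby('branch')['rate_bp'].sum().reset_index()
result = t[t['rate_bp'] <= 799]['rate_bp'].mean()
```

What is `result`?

671.5

group by branch, sum of rate_bp:
branch
Airport     2988
Downtown     799
North       3092
South        544
Name: rate_bp, dtype: int64
reset_index():
     branch  rate_bp
0   Airport     2988
1  Downtown      799
2     North     3092
3     South      544
filter rows where rate_bp <= 799:
     branch  rate_bp
1  Downtown      799
3     South      544
Hence 671.5.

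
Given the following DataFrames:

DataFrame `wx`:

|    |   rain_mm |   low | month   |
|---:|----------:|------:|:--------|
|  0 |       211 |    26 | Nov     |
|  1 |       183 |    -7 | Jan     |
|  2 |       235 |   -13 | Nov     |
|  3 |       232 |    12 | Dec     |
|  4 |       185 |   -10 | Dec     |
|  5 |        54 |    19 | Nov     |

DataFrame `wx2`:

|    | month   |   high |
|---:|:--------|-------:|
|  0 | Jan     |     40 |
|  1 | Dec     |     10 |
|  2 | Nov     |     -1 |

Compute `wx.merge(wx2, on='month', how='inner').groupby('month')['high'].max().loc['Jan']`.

merge on 'month' (how='inner') → 6 rows:
   rain_mm  low month  high
0      211   26   Nov    -1
1      183   -7   Jan    40
2      235  -13   Nov    -1
3      232   12   Dec    10
4      185  -10   Dec    10
5       54   19   Nov    -1
group by month, max of high:
month
Dec    10
Jan    40
Nov    -1
Name: high, dtype: int64

40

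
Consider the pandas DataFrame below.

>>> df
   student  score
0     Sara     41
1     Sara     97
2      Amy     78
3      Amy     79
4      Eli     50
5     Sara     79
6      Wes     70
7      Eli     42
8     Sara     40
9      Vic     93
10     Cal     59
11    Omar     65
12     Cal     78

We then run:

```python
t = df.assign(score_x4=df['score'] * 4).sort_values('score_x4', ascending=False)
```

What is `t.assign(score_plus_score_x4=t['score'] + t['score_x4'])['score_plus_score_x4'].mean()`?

add column score_x4 = df['score'] * 4:
   student  score  score_x4
0     Sara     41       164
1     Sara     97       388
2      Amy     78       312
3      Amy     79       316
4      Eli     50       200
5     Sara     79       316
6      Wes     70       280
7      Eli     42       168
8     Sara     40       160
9      Vic     93       372
10     Cal     59       236
11    Omar     65       260
12     Cal     78       312
sort by score_x4 descending:
   student  score  score_x4
1     Sara     97       388
9      Vic     93       372
3      Amy     79       316
5     Sara     79       316
2      Amy     78       312
12     Cal     78       312
6      Wes     70       280
11    Omar     65       260
10     Cal     59       236
4      Eli     50       200
7      Eli     42       168
0     Sara     41       164
8     Sara     40       160
add column score_plus_score_x4 = t['score'] + t['score_x4']:
   student  score  score_x4  score_plus_score_x4
1     Sara     97       388                  485
9      Vic     93       372                  465
3      Amy     79       316                  395
5     Sara     79       316                  395
2      Amy     78       312                  390
12     Cal     78       312                  390
6      Wes     70       280                  350
11    Omar     65       260                  325
10     Cal     59       236                  295
4      Eli     50       200                  250
7      Eli     42       168                  210
0     Sara     41       164                  205
8     Sara     40       160                  200
Finally, mean of column 'score_plus_score_x4' = 335.0.

335.0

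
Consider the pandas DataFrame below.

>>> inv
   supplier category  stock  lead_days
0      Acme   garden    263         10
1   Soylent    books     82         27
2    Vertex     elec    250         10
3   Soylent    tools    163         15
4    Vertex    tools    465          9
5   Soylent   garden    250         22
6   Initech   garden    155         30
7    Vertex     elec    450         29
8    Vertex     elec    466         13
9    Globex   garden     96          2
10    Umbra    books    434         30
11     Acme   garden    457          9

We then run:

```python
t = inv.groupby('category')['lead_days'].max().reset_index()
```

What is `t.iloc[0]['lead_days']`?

30

group by category, max of lead_days:
category
books     30
elec      29
garden    30
tools     15
Name: lead_days, dtype: int64
reset_index():
  category  lead_days
0    books         30
1     elec         29
2   garden         30
3    tools         15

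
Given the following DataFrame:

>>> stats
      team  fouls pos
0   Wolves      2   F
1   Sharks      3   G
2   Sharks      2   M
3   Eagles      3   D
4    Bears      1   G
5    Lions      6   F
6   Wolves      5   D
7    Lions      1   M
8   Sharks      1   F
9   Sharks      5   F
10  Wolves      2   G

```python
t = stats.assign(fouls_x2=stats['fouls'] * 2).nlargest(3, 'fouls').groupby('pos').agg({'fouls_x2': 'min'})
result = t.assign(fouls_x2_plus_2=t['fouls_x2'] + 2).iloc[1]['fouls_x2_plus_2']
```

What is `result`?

add column fouls_x2 = stats['fouls'] * 2:
      team  fouls pos  fouls_x2
0   Wolves      2   F         4
1   Sharks      3   G         6
2   Sharks      2   M         4
3   Eagles      3   D         6
4    Bears      1   G         2
5    Lions      6   F        12
6   Wolves      5   D        10
7    Lions      1   M         2
8   Sharks      1   F         2
9   Sharks      5   F        10
10  Wolves      2   G         4
take 3 rows with largest fouls:
     team  fouls pos  fouls_x2
5   Lions      6   F        12
6  Wolves      5   D        10
9  Sharks      5   F        10
group by pos, min of fouls_x2:
     fouls_x2
pos          
D          10
F          10
add column fouls_x2_plus_2 = t['fouls_x2'] + 2:
     fouls_x2  fouls_x2_plus_2
pos                           
D          10               12
F          10               12
So iloc[1]['fouls_x2_plus_2'] = 12.

12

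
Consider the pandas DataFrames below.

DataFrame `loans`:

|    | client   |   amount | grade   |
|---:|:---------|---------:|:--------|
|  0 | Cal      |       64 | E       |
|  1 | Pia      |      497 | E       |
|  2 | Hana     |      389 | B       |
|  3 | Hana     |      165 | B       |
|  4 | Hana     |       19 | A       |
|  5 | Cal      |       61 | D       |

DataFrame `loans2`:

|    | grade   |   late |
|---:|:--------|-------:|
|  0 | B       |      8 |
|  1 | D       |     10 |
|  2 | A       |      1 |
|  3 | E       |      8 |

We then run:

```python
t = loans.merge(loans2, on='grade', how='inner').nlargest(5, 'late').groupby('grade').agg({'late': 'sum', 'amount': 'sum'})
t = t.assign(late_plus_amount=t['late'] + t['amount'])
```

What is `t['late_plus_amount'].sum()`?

merge on 'grade' (how='inner') → 6 rows:
  client  amount grade  late
0    Cal      64     E     8
1    Pia     497     E     8
2   Hana     389     B     8
3   Hana     165     B     8
4   Hana      19     A     1
5    Cal      61     D    10
take 5 rows with largest late:
  client  amount grade  late
5    Cal      61     D    10
0    Cal      64     E     8
1    Pia     497     E     8
2   Hana     389     B     8
3   Hana     165     B     8
group by grade: sum(late), sum(amount):
       late  amount
grade              
B        16     554
D        10      61
E        16     561
add column late_plus_amount = t['late'] + t['amount']:
       late  amount  late_plus_amount
grade                                
B        16     554               570
D        10      61                71
E        16     561               577
Finally, sum of column 'late_plus_amount' = 1218.

1218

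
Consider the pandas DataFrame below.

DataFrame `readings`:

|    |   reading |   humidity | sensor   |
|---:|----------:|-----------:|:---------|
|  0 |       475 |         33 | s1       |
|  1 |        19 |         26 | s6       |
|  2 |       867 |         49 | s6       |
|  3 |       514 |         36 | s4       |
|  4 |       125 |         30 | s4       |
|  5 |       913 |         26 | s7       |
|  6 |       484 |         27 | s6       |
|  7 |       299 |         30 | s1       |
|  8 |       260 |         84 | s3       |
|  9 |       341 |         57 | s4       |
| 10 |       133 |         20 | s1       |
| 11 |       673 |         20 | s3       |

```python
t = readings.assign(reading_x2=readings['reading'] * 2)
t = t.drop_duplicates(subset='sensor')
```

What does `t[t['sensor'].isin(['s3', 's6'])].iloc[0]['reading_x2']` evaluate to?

add column reading_x2 = readings['reading'] * 2:
    reading  humidity sensor  reading_x2
0       475        33     s1         950
1        19        26     s6          38
2       867        49     s6        1734
3       514        36     s4        1028
4       125        30     s4         250
5       913        26     s7        1826
6       484        27     s6         968
7       299        30     s1         598
8       260        84     s3         520
9       341        57     s4         682
10      133        20     s1         266
11      673        20     s3        1346
drop duplicate sensor (keep=first):
   reading  humidity sensor  reading_x2
0      475        33     s1         950
1       19        26     s6          38
3      514        36     s4        1028
5      913        26     s7        1826
8      260        84     s3         520
filter rows where sensor in ['s3', 's6']:
   reading  humidity sensor  reading_x2
1       19        26     s6          38
8      260        84     s3         520
Finally, value at position 0, column 'reading_x2' = 38.

38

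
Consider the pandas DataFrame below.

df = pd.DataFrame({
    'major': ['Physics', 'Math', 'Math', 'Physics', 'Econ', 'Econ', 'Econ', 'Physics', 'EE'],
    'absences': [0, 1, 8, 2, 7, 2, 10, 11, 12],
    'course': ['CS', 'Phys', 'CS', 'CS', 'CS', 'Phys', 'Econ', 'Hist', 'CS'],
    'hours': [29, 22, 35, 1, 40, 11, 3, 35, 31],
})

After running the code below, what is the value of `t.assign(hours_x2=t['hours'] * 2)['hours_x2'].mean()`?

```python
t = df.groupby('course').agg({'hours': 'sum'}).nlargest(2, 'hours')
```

group by course, sum of hours:
        hours
course       
CS        136
Econ        3
Hist       35
Phys       33
take 2 rows with largest hours:
        hours
course       
CS        136
Hist       35
add column hours_x2 = t['hours'] * 2:
        hours  hours_x2
course                 
CS        136       272
Hist       35        70
Hence 171.0.

171.0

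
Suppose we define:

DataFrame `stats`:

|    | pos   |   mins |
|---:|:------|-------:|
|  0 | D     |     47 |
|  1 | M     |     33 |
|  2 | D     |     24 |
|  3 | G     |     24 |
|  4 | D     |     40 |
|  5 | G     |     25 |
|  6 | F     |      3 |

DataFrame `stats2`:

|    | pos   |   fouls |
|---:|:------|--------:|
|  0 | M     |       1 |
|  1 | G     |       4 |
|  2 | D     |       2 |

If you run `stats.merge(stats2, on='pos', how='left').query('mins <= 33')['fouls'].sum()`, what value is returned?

merge on 'pos' (how='left') → 7 rows:
  pos  mins  fouls
0   D    47    2.0
1   M    33    1.0
2   D    24    2.0
3   G    24    4.0
4   D    40    2.0
5   G    25    4.0
6   F     3    NaN
filter rows where mins <= 33:
  pos  mins  fouls
1   M    33    1.0
2   D    24    2.0
3   G    24    4.0
5   G    25    4.0
6   F     3    NaN

11.0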